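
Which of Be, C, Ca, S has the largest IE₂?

IE_2 is the cost of taking one more electron from the +1 cation: Be⁺ still has 1 valence electron; C⁺ still has 3 valence electrons; Ca⁺ still has 1 valence electron; S⁺ still has 5 valence electrons.
All are still removing valence electrons, so compare the +1 ions as you would atoms: IE_2 generally rises across a period (higher Z_eff) and falls down a group (larger shell), subject to the usual subshell exceptions.
Valence configurations: Be⁺ [He]2s¹, C⁺ [He]2s²2p¹, Ca⁺ [Ar]4s¹, S⁺ [Ne]3s²3p³.
The numbers (kJ/mol): Be 1757, C 2353, Ca 1145, S 2252.
Overall IE_2 order: Ca < Be < S < C.

C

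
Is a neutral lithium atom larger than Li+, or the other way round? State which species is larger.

Forming Li+ removes 1 electron from Li. Fewer electrons for the same nuclear charge means less shielding and a higher Z_eff on the remaining electrons, and for main-group metals the entire outer shell is lost.
A cation is smaller than its parent atom: Li+ < Li.

Li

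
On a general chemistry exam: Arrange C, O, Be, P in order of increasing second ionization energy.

Be, P, C, O

The second ionization energy removes an electron from the +1 ion. For each element: C⁺ still has 3 valence electrons; O⁺ still has 5 valence electrons; Be⁺ still has 1 valence electron; P⁺ still has 4 valence electrons.
All are still removing valence electrons, so compare the +1 ions as you would atoms: IE_2 generally rises across a period (higher Z_eff) and falls down a group (larger shell), subject to the usual subshell exceptions.
Valence configurations: C⁺ [He]2s²2p¹, O⁺ [He]2s²2p³, Be⁺ [He]2s¹, P⁺ [Ne]3s²3p².
The numbers (kJ/mol): C 2353, O 3388, Be 1757, P 1907.
Overall IE_2 order: Be < P < C < O.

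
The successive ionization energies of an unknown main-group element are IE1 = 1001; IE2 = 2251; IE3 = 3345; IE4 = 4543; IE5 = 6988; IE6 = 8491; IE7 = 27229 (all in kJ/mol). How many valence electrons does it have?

6

Look for the largest jump between consecutive ionization energies: IE7/IE6 ≈ 3.2, far larger than any earlier ratio.
That jump marks the point where a core electron is being removed. So the atom has 6 valence electrons.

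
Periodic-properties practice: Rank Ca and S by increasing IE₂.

Ca < S

After 1 electron has been removed, what remains? Ca⁺ still has 1 valence electron; S⁺ still has 5 valence electrons.
All are still removing valence electrons, so compare the +1 ions as you would atoms: IE_2 generally rises across a period (higher Z_eff) and falls down a group (larger shell), subject to the usual subshell exceptions.
Valence configurations: Ca⁺ [Ar]4s¹, S⁺ [Ne]3s²3p³.
Tabulated IE_2 (kJ/mol): Ca 1145, S 2252.
Hence IE_2: Ca < S.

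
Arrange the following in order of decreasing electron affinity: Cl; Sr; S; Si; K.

Si is in period 3, group 14; S is in period 3, group 16; Cl is in period 3, group 17; K is in period 4, group 1; Sr is in period 5, group 2.
EA tends to increase across a period and decrease down a group, though the pattern is less regular than for IE or radius.
Neither a single period nor a single group — weigh both effects.
K > Sr: the two effects oppose for this pair; the down-group effect wins (48 vs 5 kJ/mol).
Si > K: both effects reinforce here, so Si is clearly the higher of the two.
S > Si: S lies to the right of Si in period 3, so the across-period effect alone puts S higher.
Cl > S: Cl lies to the right of S in period 3, so the across-period effect alone puts Cl higher.
Tabulated electron affinity (kJ/mol): Si 134, S 200, Cl 349, K 48, Sr 5.
So from highest to lowest: Cl > S > Si > K > Sr.

Cl > S > Si > K > Sr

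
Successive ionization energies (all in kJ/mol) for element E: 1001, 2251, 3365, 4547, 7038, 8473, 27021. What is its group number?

Group 16

Look for the largest jump between consecutive ionization energies: IE7/IE6 ≈ 3.2, far larger than any earlier ratio.
That jump marks the point where a core electron is being removed. So the atom has 6 valence electrons.
A main-group element with 6 valence electrons is in group 16.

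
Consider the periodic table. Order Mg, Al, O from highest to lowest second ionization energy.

O > Al > Mg

The second ionization energy removes an electron from the +1 ion. For each element: Mg⁺ still has 1 valence electron; Al⁺ still has 2 valence electrons; O⁺ still has 5 valence electrons.
All are still removing valence electrons, so compare the +1 ions as you would atoms: IE_2 generally rises across a period (higher Z_eff) and falls down a group (larger shell), subject to the usual subshell exceptions.
Valence configurations: Mg⁺ [Ne]3s¹, Al⁺ [Ne]3s², O⁺ [He]2s²2p³.
Approximate IE_2 values (kJ/mol): Mg 1451, Al 1817, O 3388.
Putting it together, IE_2: Mg < Al < O.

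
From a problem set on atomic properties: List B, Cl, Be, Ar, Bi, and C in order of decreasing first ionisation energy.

Ar > Cl > C > Be > B > Bi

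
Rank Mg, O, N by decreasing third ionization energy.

After 2 electrons have been removed, what remains? Mg²⁺ is the bare [Ne] core; O²⁺ still has 4 valence electrons; N²⁺ still has 3 valence electrons.
Breaking into a closed-shell core is much more expensive than removing a leftover valence electron — Mg has the largest IE_3 here.
Valence configurations: O²⁺ [He]2s²2p², N²⁺ [He]2s²2p¹.
The numbers (kJ/mol): Mg 7733, O 5300, N 4578.
Hence IE_3: N < O < Mg.

Mg, O, N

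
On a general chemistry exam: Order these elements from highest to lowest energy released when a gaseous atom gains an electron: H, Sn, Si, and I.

I > Si > Sn > H

Adding an electron releases more energy for atoms nearer the top right (short of the noble gases).
Here both period and group differ, so the two effects have to be weighed against each other.
Sn > H: period and group pull opposite ways; the across-period shift dominates (107 vs 73 kJ/mol).
Si > Sn: Si sits above Sn in group 14, so the down-group effect alone puts Si higher.
I > Si: the two effects oppose for this pair; the across-period effect wins (295 vs 134 kJ/mol).
Tabulated electron affinity (kJ/mol): H 73, Si 134, Sn 107, I 295.
So from highest to lowest: I > Si > Sn > H.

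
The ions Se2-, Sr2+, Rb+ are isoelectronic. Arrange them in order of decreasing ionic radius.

All of these have 36 electrons, so size is governed by nuclear charge alone: the more protons, the stronger the pull on the same electron cloud, and the smaller the ion.
Nuclear charges: Sr2+ (Z=38), Rb+ (Z=37), Se2- (Z=34).
Largest to smallest: Se2- > Rb+ > Sr2+.

Se2-, Rb+, Sr2+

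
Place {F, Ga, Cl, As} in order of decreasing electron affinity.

F is in period 2, group 17; Cl is in period 3, group 17; Ga is in period 4, group 13; As is in period 4, group 15.
Electron affinity generally becomes more exothermic across a period toward the halogens and less exothermic down a group.
Neither a single period nor a single group — weigh both effects.
As > Ga: As lies to the right of Ga in period 4, so the across-period effect alone puts As higher.
F > As: both effects reinforce here, so F is clearly the higher of the two.
Cl > F: this pair runs against the simple trend — see the exception note.
Note the exception: Cl has a higher electron affinity than F, contrary to the simple trend — F's small 2p subshell makes the incoming electron feel strong e⁻–e⁻ repulsion, so Cl actually releases more energy on gaining an electron.
Tabulated electron affinity (kJ/mol): F 328, Cl 349, Ga 29, As 78.
So from highest to lowest: Cl > F > As > Ga.

Cl, F, As, Ga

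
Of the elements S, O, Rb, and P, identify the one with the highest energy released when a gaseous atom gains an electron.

S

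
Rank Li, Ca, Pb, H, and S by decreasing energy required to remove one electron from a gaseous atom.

IE₁ increases left→right with effective nuclear charge and decreases top→bottom as the valence shell moves farther out.
Here both period and group differ, so the two effects have to be weighed against each other.
Ca > Li: the two effects oppose for this pair; the across-period effect wins (590 vs 520 kJ/mol).
Pb > Ca: period and group pull opposite ways; the across-period shift dominates (716 vs 590 kJ/mol).
S > Pb: relative to Pb, both the across-period and down-group shifts push S's first ionization energy up.
H > S: the two effects oppose for this pair; the down-group effect wins (1312 vs 1000 kJ/mol).
Tabulated first ionization energy (kJ/mol): H 1312, Li 520, S 1000, Ca 590, Pb 716.
So from highest to lowest: H > S > Pb > Ca > Li.

H > S > Pb > Ca > Li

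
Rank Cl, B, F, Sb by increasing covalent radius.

F, B, Cl, Sb

B is in period 2, group 13; F is in period 2, group 17; Cl is in period 3, group 17; Sb is in period 5, group 15.
Atomic radius shrinks across a period as nuclear charge pulls the same shell inward, and grows down a group as new shells are added.
These span different periods and groups, so the two trends combine.
B > F: both are in period 2; the period trend gives B the larger value.
Cl > B: period and group pull opposite ways; the down-group shift dominates (99 vs 85 pm).
Sb > Cl: relative to Cl, both the across-period and down-group shifts push Sb's atomic radius up.
For reference (pm): B 85, F 64, Cl 99, Sb 140.
So from smallest to largest: F < B < Cl < Sb.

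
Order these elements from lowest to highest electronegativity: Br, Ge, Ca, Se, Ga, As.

Ca, Ga, Ge, As, Se, Br

Ca is in period 4, group 2; Ga is in period 4, group 13; Ge is in period 4, group 14; As is in period 4, group 15; Se is in period 4, group 16; Br is in period 4, group 17.
Smaller atoms with higher effective nuclear charge are more electronegative.
All lie in period 4, so electronegativity increases left to right.
So from lowest to highest: Ca < Ga < Ge < As < Se < Br.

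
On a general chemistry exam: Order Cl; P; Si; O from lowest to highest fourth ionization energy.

Si < P < Cl < O

After 3 electrons have been removed, what remains? Cl³⁺ still has 4 valence electrons; P³⁺ still has 2 valence electrons; Si³⁺ still has 1 valence electron; O³⁺ still has 3 valence electrons.
All are still removing valence electrons, so compare the +3 ions as you would atoms: IE_4 generally rises across a period (higher Z_eff) and falls down a group (larger shell), subject to the usual subshell exceptions.
Valence configurations: Cl³⁺ [Ne]3s²3p², P³⁺ [Ne]3s², Si³⁺ [Ne]3s¹, O³⁺ [He]2s²2p¹.
The numbers (kJ/mol): Cl 5159, P 4964, Si 4356, O 7469.
Hence IE_4: Si < P < Cl < O.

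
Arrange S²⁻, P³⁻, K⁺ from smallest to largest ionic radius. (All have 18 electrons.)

All of these have 18 electrons, so size is governed by nuclear charge alone: the more protons, the stronger the pull on the same electron cloud, and the smaller the ion.
Nuclear charges: K⁺ (Z=19), S²⁻ (Z=16), P³⁻ (Z=15).
Smallest to largest: K⁺ < S²⁻ < P³⁻.

K⁺ < S²⁻ < P³⁻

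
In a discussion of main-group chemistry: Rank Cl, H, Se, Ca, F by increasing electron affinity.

Ca < H < Se < F < Cl

H is in period 1, group 1; F is in period 2, group 17; Cl is in period 3, group 17; Ca is in period 4, group 2; Se is in period 4, group 16.
EA tends to increase across a period and decrease down a group, though the pattern is less regular than for IE or radius.
Neither a single period nor a single group — weigh both effects.
H > Ca: the two effects oppose for this pair; the down-group effect wins (73 vs 2 kJ/mol).
Se > H: period and group pull opposite ways; the across-period shift dominates (195 vs 73 kJ/mol).
F > Se: relative to Se, both the across-period and down-group shifts push F's electron affinity up.
Cl > F: this pair runs against the simple trend — see the exception note.
Note the exception: Cl has a higher electron affinity than F, contrary to the simple trend — F's small 2p subshell makes the incoming electron feel strong e⁻–e⁻ repulsion, so Cl actually releases more energy on gaining an electron.
Approximate values (kJ/mol): H 73, F 328, Cl 349, Ca 2, Se 195.
So from lowest to highest: Ca < H < Se < F < Cl.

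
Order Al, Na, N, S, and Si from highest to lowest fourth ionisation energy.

After 3 electrons have been removed, what remains? Al³⁺ is the bare [Ne] core; Na³⁺ is already 2 electrons into the core; N³⁺ still has 2 valence electrons; S³⁺ still has 3 valence electrons; Si³⁺ still has 1 valence electron.
Breaking into a closed-shell core is much more expensive than removing a leftover valence electron — Na and Al have the largest IE_4 here.
Valence configurations: N³⁺ [He]2s², S³⁺ [Ne]3s²3p¹, Si³⁺ [Ne]3s¹.
The numbers (kJ/mol): Al 11577, Na 9543, N 7475, S 4556, Si 4356.
Hence IE_4: Si < S < N < Na < Al.

Al > Na > N > S > Si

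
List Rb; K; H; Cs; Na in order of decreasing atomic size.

H is in period 1, group 1; Na is in period 3, group 1; K is in period 4, group 1; Rb is in period 5, group 1; Cs is in period 6, group 1.
Moving right in a period, electrons are added to the same shell under a stronger nuclear pull, so atoms get smaller; moving down, a new shell is opened and atoms get larger.
All are in group 1, so atomic radius increases down the group.
So from largest to smallest: Cs > Rb > K > Na > H.

Cs, Rb, K, Na, H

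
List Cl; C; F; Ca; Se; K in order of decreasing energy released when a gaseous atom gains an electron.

Cl, F, Se, C, K, Ca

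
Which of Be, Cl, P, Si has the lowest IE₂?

The second ionization energy removes an electron from the +1 ion. For each element: Be⁺ still has 1 valence electron; Cl⁺ still has 6 valence electrons; P⁺ still has 4 valence electrons; Si⁺ still has 3 valence electrons.
All are still removing valence electrons, so compare the +1 ions as you would atoms: IE_2 generally rises across a period (higher Z_eff) and falls down a group (larger shell), subject to the usual subshell exceptions.
Valence configurations: Be⁺ [He]2s¹, Cl⁺ [Ne]3s²3p⁴, P⁺ [Ne]3s²3p², Si⁺ [Ne]3s²3p¹.
Approximate IE_2 values (kJ/mol): Be 1757, Cl 2298, P 1907, Si 1577.
Overall IE_2 order: Si < Be < P < Cl.

Si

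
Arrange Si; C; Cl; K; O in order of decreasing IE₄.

After 3 electrons have been removed, what remains? Si³⁺ still has 1 valence electron; C³⁺ still has 1 valence electron; Cl³⁺ still has 4 valence electrons; K³⁺ is already 2 electrons into the core; O³⁺ still has 3 valence electrons.
Usually core removal costs more than valence removal, but here the competition is close: a tightly held n=2 valence electron can cost more to remove than an n=3 core electron, so the actual values have to decide it.
Valence configurations: Si³⁺ [Ne]3s¹, C³⁺ [He]2s¹, Cl³⁺ [Ne]3s²3p², O³⁺ [He]2s²2p¹.
Tabulated IE_4 (kJ/mol): Si 4356, C 6223, Cl 5159, K 5877, O 7469.
Hence IE_4: Si < Cl < K < C < O.

O > C > K > Cl > Si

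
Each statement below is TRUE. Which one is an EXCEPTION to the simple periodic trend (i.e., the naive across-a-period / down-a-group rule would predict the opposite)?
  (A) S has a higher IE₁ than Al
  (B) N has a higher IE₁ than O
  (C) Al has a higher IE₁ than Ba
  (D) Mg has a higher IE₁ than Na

The general trend: IE₁ increases across a period and decreases down a group.
(A) S (period 3, group 16) vs Al (period 3, group 13): the stated order agrees with the simple trend.
(B) N (period 2, group 15) vs O (period 2, group 16): the stated order contradicts the simple trend.
(C) Al (period 3, group 13) vs Ba (period 6, group 2): the stated order agrees with the simple trend.
(D) Mg (period 3, group 2) vs Na (period 3, group 1): the stated order agrees with the simple trend.
The exception is (B): pairing an electron in O's 2p⁴ costs repulsion energy, so O ionizes more easily than half-filled N (2p³).

(B)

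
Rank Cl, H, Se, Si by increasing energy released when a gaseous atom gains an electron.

H, Si, Se, Cl

H is in period 1, group 1; Si is in period 3, group 14; Cl is in period 3, group 17; Se is in period 4, group 16.
Adding an electron releases more energy for atoms nearer the top right (short of the noble gases).
These span different periods and groups, so the two trends combine.
Si > H: period and group pull opposite ways; the across-period shift dominates (134 vs 73 kJ/mol).
Se > Si: the two effects oppose for this pair; the across-period effect wins (195 vs 134 kJ/mol).
Cl > Se: both effects reinforce here, so Cl is clearly the higher of the two.
For reference (kJ/mol): H 73, Si 134, Cl 349, Se 195.
So from lowest to highest: H < Si < Se < Cl.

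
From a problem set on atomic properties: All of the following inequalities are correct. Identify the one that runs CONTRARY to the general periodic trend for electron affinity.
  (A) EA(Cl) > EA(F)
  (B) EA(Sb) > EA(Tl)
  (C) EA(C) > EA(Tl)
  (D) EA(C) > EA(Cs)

(A)

The general trend: electron affinity increases across a period and decreases down a group.
(A) Cl (period 3, group 17) vs F (period 2, group 17): the stated order contradicts the simple trend.
(B) Sb (period 5, group 15) vs Tl (period 6, group 13): the stated order agrees with the simple trend.
(C) C (period 2, group 14) vs Tl (period 6, group 13): the stated order agrees with the simple trend.
(D) C (period 2, group 14) vs Cs (period 6, group 1): the stated order agrees with the simple trend.
The exception is (A): F's small 2p subshell makes the incoming electron feel strong e⁻–e⁻ repulsion, so Cl actually releases more energy on gaining an electron.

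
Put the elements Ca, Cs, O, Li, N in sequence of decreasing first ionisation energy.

N > O > Ca > Li > Cs

Li is in period 2, group 1; N is in period 2, group 15; O is in period 2, group 16; Ca is in period 4, group 2; Cs is in period 6, group 1.
Removing the outermost electron gets harder across a period and easier down a group.
These span different periods and groups, so the two trends combine.
Li > Cs: Li sits above Cs in group 1, so the down-group effect alone puts Li higher.
Ca > Li: the two effects oppose for this pair; the across-period effect wins (590 vs 520 kJ/mol).
O > Ca: both effects reinforce here, so O is clearly the higher of the two.
N > O: this pair runs against the simple trend — see the exception note.
Note the exception: N has a higher first ionization energy than O, contrary to the simple trend — pairing an electron in O's 2p⁴ costs repulsion energy, so O ionizes more easily than half-filled N (2p³).
Tabulated first ionization energy (kJ/mol): Li 520, N 1402, O 1314, Ca 590, Cs 376.
So from highest to lowest: N > O > Ca > Li > Cs.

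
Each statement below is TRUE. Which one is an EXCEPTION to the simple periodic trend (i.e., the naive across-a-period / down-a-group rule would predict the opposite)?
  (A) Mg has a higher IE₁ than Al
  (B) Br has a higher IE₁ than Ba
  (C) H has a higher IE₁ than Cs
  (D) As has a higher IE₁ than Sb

The general trend: IE₁ increases across a period and decreases down a group.
(A) Mg (period 3, group 2) vs Al (period 3, group 13): the stated order contradicts the simple trend.
(B) Br (period 4, group 17) vs Ba (period 6, group 2): the stated order agrees with the simple trend.
(C) H (period 1, group 1) vs Cs (period 6, group 1): the stated order agrees with the simple trend.
(D) As (period 4, group 15) vs Sb (period 5, group 15): the stated order agrees with the simple trend.
The exception is (A): Al's single 3p electron is easier to remove than one from Mg's filled 3s².

(A)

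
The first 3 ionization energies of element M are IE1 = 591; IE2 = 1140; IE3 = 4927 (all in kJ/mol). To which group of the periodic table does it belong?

Look for the largest jump between consecutive ionization energies: IE3/IE2 ≈ 4.3, far larger than any earlier ratio.
That jump marks the point where a core electron is being removed. So the atom has 2 valence electrons.
A main-group element with 2 valence electrons is in group 2.

Group 2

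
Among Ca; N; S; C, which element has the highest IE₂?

N

IE_2 is the cost of taking one more electron from the +1 cation: Ca⁺ still has 1 valence electron; N⁺ still has 4 valence electrons; S⁺ still has 5 valence electrons; C⁺ still has 3 valence electrons.
All are still removing valence electrons, so compare the +1 ions as you would atoms: IE_2 generally rises across a period (higher Z_eff) and falls down a group (larger shell), subject to the usual subshell exceptions.
Valence configurations: Ca⁺ [Ar]4s¹, N⁺ [He]2s²2p², S⁺ [Ne]3s²3p³, C⁺ [He]2s²2p¹.
Approximate IE_2 values (kJ/mol): Ca 1145, N 2856, S 2252, C 2353.
Hence IE_2: Ca < S < C < N.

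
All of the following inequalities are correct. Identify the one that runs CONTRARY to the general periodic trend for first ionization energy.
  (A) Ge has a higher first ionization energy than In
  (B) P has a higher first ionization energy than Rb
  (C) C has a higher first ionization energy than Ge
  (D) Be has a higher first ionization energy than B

The general trend: first ionization energy increases across a period and decreases down a group.
(A) Ge (period 4, group 14) vs In (period 5, group 13): the stated order agrees with the simple trend.
(B) P (period 3, group 15) vs Rb (period 5, group 1): the stated order agrees with the simple trend.
(C) C (period 2, group 14) vs Ge (period 4, group 14): the stated order agrees with the simple trend.
(D) Be (period 2, group 2) vs B (period 2, group 13): the stated order contradicts the simple trend.
The exception is (D): removing B's lone 2p electron is easier than breaking Be's filled 2s².

(D)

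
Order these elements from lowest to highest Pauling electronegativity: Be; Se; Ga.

Be < Ga < Se

Be is in period 2, group 2; Ga is in period 4, group 13; Se is in period 4, group 16.
Electronegativity increases across a period and decreases down a group, tracking effective nuclear charge and atomic size.
Neither a single period nor a single group — weigh both effects.
Ga > Be: period and group pull opposite ways; the across-period shift dominates (1.81 vs 1.57).
Se > Ga: Se lies to the right of Ga in period 4, so the across-period effect alone puts Se higher.
For reference (Pauling): Be 1.57, Ga 1.81, Se 2.55.
So from lowest to highest: Be < Ga < Se.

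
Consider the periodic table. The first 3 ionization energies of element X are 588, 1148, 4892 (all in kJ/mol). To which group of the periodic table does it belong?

Group 2

Look for the largest jump between consecutive ionization energies: IE3/IE2 ≈ 4.3, far larger than any earlier ratio.
That jump marks the point where a core electron is being removed. So the atom has 2 valence electrons.
A main-group element with 2 valence electrons is in group 2.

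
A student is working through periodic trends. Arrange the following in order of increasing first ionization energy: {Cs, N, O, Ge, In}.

Cs < In < Ge < O < N

N is in period 2, group 15; O is in period 2, group 16; Ge is in period 4, group 14; In is in period 5, group 13; Cs is in period 6, group 1.
Removing the outermost electron gets harder across a period and easier down a group.
These span different periods and groups, so the two trends combine.
In > Cs: relative to Cs, both the across-period and down-group shifts push In's first ionization energy up.
Ge > In: both effects reinforce here, so Ge is clearly the higher of the two.
O > Ge: relative to Ge, both the across-period and down-group shifts push O's first ionization energy up.
N > O: this pair runs against the simple trend — see the exception note.
Note the exception: N has a higher first ionization energy than O, contrary to the simple trend — pairing an electron in O's 2p⁴ costs repulsion energy, so O ionizes more easily than half-filled N (2p³).
Tabulated first ionization energy (kJ/mol): N 1402, O 1314, Ge 762, In 558, Cs 376.
So from lowest to highest: Cs < In < Ge < O < N.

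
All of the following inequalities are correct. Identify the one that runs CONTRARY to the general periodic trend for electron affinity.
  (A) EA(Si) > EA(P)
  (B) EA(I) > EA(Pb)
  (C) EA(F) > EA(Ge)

The general trend: electron affinity increases across a period and decreases down a group.
(A) Si (period 3, group 14) vs P (period 3, group 15): the stated order contradicts the simple trend.
(B) I (period 5, group 17) vs Pb (period 6, group 14): the stated order agrees with the simple trend.
(C) F (period 2, group 17) vs Ge (period 4, group 14): the stated order agrees with the simple trend.
The exception is (A): adding an electron to P's half-filled 3p³ is unfavourable, so Si (3p²) has the more exothermic EA.

(A)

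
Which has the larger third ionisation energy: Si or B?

IE_3 is the cost of taking one more electron from the +2 cation: Si²⁺ still has 2 valence electrons; B²⁺ still has 1 valence electron.
All are still removing valence electrons, so compare the +2 ions as you would atoms: IE_3 generally rises across a period (higher Z_eff) and falls down a group (larger shell), subject to the usual subshell exceptions.
Valence configurations: Si²⁺ [Ne]3s², B²⁺ [He]2s¹.
The numbers (kJ/mol): Si 3232, B 3660.
Hence IE_3: Si < B.

B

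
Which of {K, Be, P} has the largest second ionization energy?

K

IE_2 is the cost of taking one more electron from the +1 cation: K⁺ is the bare [Ar] core; Be⁺ still has 1 valence electron; P⁺ still has 4 valence electrons.
Breaking into a closed-shell core is much more expensive than removing a leftover valence electron — K has the largest IE_2 here.
Valence configurations: Be⁺ [He]2s¹, P⁺ [Ne]3s²3p².
Tabulated IE_2 (kJ/mol): K 3052, Be 1757, P 1907.
Putting it together, IE_2: Be < P < K.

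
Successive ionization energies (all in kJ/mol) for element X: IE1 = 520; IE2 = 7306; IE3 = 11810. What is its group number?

Look for the largest jump between consecutive ionization energies: IE2/IE1 ≈ 14.1, far larger than any earlier ratio.
That jump marks the point where a core electron is being removed. So the atom has 1 valence electron.
A main-group element with 1 valence electron is in group 1.

Group 1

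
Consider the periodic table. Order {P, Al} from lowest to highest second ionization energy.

The second ionization energy removes an electron from the +1 ion. For each element: P⁺ still has 4 valence electrons; Al⁺ still has 2 valence electrons.
All are still removing valence electrons, so compare the +1 ions as you would atoms: IE_2 generally rises across a period (higher Z_eff) and falls down a group (larger shell), subject to the usual subshell exceptions.
Valence configurations: P⁺ [Ne]3s²3p², Al⁺ [Ne]3s².
Approximate IE_2 values (kJ/mol): P 1907, Al 1817.
So the second ionization energies run Al < P.

Al < P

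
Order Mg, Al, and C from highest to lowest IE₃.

Mg, C, Al

Consider each +2 ion: Mg²⁺ is the bare [Ne] core; Al²⁺ still has 1 valence electron; C²⁺ still has 2 valence electrons.
Core electrons are held far more tightly than valence electrons, so Mg tops the IE_3 order.
Valence configurations: Al²⁺ [Ne]3s¹, C²⁺ [He]2s².
Approximate IE_3 values (kJ/mol): Mg 7733, Al 2745, C 4620.
Hence IE_3: Al < C < Mg.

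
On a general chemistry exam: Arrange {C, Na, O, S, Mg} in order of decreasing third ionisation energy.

Mg, Na, O, C, S

After 2 electrons have been removed, what remains? C²⁺ still has 2 valence electrons; Na²⁺ is already 1 electron into the core; O²⁺ still has 4 valence electrons; S²⁺ still has 4 valence electrons; Mg²⁺ is the bare [Ne] core.
Breaking into a closed-shell core is much more expensive than removing a leftover valence electron — Na and Mg have the largest IE_3 here.
Valence configurations: C²⁺ [He]2s², O²⁺ [He]2s²2p², S²⁺ [Ne]3s²3p².
The numbers (kJ/mol): C 4620, Na 6910, O 5300, S 3357, Mg 7733.
Overall IE_3 order: S < C < O < Na < Mg.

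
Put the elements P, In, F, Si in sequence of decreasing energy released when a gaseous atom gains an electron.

F, Si, P, In

F is in period 2, group 17; Si is in period 3, group 14; P is in period 3, group 15; In is in period 5, group 13.
Atoms with high Z_eff and room in the valence shell (especially the halogens) have the most exothermic electron affinities.
Here both period and group differ, so the two effects have to be weighed against each other.
P > In: relative to In, both the across-period and down-group shifts push P's electron affinity up.
Si > P: this pair runs against the simple trend — see the exception note.
F > Si: relative to Si, both the across-period and down-group shifts push F's electron affinity up.
Note the exception: Si has a higher electron affinity than P, contrary to the simple trend — adding an electron to P's half-filled 3p³ is unfavourable, so Si (3p²) has the more exothermic EA.
Approximate values (kJ/mol): F 328, Si 134, P 72, In 29.
So from highest to lowest: F > Si > P > In.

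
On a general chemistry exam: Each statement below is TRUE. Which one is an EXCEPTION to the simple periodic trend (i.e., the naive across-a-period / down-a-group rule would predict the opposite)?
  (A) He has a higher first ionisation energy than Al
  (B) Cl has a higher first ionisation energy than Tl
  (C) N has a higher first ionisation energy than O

The general trend: first ionisation energy increases across a period and decreases down a group.
(A) He (period 1, group 18) vs Al (period 3, group 13): the stated order agrees with the simple trend.
(B) Cl (period 3, group 17) vs Tl (period 6, group 13): the stated order agrees with the simple trend.
(C) N (period 2, group 15) vs O (period 2, group 16): the stated order contradicts the simple trend.
The exception is (C): pairing an electron in O's 2p⁴ costs repulsion energy, so O ionizes more easily than half-filled N (2p³).

(C)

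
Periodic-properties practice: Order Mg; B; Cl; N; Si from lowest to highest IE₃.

Si < B < Cl < N < Mg

IE_3 is the cost of taking one more electron from the +2 cation: Mg²⁺ is the bare [Ne] core; B²⁺ still has 1 valence electron; Cl²⁺ still has 5 valence electrons; N²⁺ still has 3 valence electrons; Si²⁺ still has 2 valence electrons.
Breaking into a closed-shell core is much more expensive than removing a leftover valence electron — Mg has the largest IE_3 here.
Valence configurations: B²⁺ [He]2s¹, Cl²⁺ [Ne]3s²3p³, N²⁺ [He]2s²2p¹, Si²⁺ [Ne]3s².
The numbers (kJ/mol): Mg 7733, B 3660, Cl 3822, N 4578, Si 3232.
Hence IE_3: Si < B < Cl < N < Mg.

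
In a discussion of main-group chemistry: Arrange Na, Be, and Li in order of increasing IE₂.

Be < Na < Li

Consider each +1 ion: Na⁺ is the bare [Ne] core; Be⁺ still has 1 valence electron; Li⁺ is the bare [He] core.
Pulling an electron out of a noble-gas core costs far more than removing a remaining valence electron, so Na and Li sit at the high end of IE_2.
Approximate IE_2 values (kJ/mol): Na 4562, Be 1757, Li 7298.
Overall IE_2 order: Be < Na < Li.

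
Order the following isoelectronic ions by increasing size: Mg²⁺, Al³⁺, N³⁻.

Al³⁺, Mg²⁺, N³⁻

All of these have 10 electrons, so size is governed by nuclear charge alone: the more protons, the stronger the pull on the same electron cloud, and the smaller the ion.
Nuclear charges: Al³⁺ (Z=13), Mg²⁺ (Z=12), N³⁻ (Z=7).
Smallest to largest: Al³⁺ < Mg²⁺ < N³⁻.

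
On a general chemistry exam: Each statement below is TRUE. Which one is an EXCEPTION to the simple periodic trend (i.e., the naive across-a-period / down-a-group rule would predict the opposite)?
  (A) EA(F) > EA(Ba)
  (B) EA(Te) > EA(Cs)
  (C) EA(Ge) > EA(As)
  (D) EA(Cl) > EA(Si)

The general trend: electron affinity increases across a period and decreases down a group.
(A) F (period 2, group 17) vs Ba (period 6, group 2): the stated order agrees with the simple trend.
(B) Te (period 5, group 16) vs Cs (period 6, group 1): the stated order agrees with the simple trend.
(C) Ge (period 4, group 14) vs As (period 4, group 15): the stated order contradicts the simple trend.
(D) Cl (period 3, group 17) vs Si (period 3, group 14): the stated order agrees with the simple trend.
The exception is (C): adding an electron to As's half-filled 4p³ is unfavourable, so Ge (4p²) has the more exothermic EA.

(C)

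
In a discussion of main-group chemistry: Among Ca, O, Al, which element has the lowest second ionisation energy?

Ca

Consider each +1 ion: Ca⁺ still has 1 valence electron; O⁺ still has 5 valence electrons; Al⁺ still has 2 valence electrons.
All are still removing valence electrons, so compare the +1 ions as you would atoms: IE_2 generally rises across a period (higher Z_eff) and falls down a group (larger shell), subject to the usual subshell exceptions.
Valence configurations: Ca⁺ [Ar]4s¹, O⁺ [He]2s²2p³, Al⁺ [Ne]3s².
Tabulated IE_2 (kJ/mol): Ca 1145, O 3388, Al 1817.
So the second ionization energies run Ca < Al < O.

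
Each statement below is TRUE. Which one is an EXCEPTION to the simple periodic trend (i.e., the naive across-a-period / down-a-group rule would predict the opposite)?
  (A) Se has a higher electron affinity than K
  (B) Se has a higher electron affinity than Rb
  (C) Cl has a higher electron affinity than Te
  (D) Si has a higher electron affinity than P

(D)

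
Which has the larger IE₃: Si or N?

Consider each +2 ion: Si²⁺ still has 2 valence electrons; N²⁺ still has 3 valence electrons.
All are still removing valence electrons, so compare the +2 ions as you would atoms: IE_3 generally rises across a period (higher Z_eff) and falls down a group (larger shell), subject to the usual subshell exceptions.
Valence configurations: Si²⁺ [Ne]3s², N²⁺ [He]2s²2p¹.
The numbers (kJ/mol): Si 3232, N 4578.
So the third ionization energies run Si < N.

N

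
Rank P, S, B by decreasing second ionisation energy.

B > S > P

Consider each +1 ion: P⁺ still has 4 valence electrons; S⁺ still has 5 valence electrons; B⁺ still has 2 valence electrons.
All are still removing valence electrons, so compare the +1 ions as you would atoms: IE_2 generally rises across a period (higher Z_eff) and falls down a group (larger shell), subject to the usual subshell exceptions.
Valence configurations: P⁺ [Ne]3s²3p², S⁺ [Ne]3s²3p³, B⁺ [He]2s².
The numbers (kJ/mol): P 1907, S 2252, B 2427.
Putting it together, IE_2: P < S < B.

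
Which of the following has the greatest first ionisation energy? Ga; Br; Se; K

Br

K is in period 4, group 1; Ga is in period 4, group 13; Se is in period 4, group 16; Br is in period 4, group 17.
IE₁ increases left→right with effective nuclear charge and decreases top→bottom as the valence shell moves farther out.
All lie in period 4, so first ionization energy increases left to right.
The greatest first ionisation energy among these belongs to Br.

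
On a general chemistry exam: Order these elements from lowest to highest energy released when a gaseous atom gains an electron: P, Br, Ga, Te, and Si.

Si is in period 3, group 14; P is in period 3, group 15; Ga is in period 4, group 13; Br is in period 4, group 17; Te is in period 5, group 16.
EA tends to increase across a period and decrease down a group, though the pattern is less regular than for IE or radius.
These span different periods and groups, so the two trends combine.
P > Ga: relative to Ga, both the across-period and down-group shifts push P's electron affinity up.
Si > P: this pair runs against the simple trend — see the exception note.
Te > Si: the two effects oppose for this pair; the across-period effect wins (190 vs 134 kJ/mol).
Br > Te: both effects reinforce here, so Br is clearly the higher of the two.
Note the exception: Si has a higher electron affinity than P, contrary to the simple trend — adding an electron to P's half-filled 3p³ is unfavourable, so Si (3p²) has the more exothermic EA.
For reference (kJ/mol): Si 134, P 72, Ga 29, Br 325, Te 190.
So from lowest to highest: Ga < P < Si < Te < Br.

Ga < P < Si < Te < Br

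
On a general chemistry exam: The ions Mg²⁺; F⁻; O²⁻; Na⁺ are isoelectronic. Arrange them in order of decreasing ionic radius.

O²⁻, F⁻, Na⁺, Mg²⁺

All of these have 10 electrons, so size is governed by nuclear charge alone: the more protons, the stronger the pull on the same electron cloud, and the smaller the ion.
Nuclear charges: Mg²⁺ (Z=12), Na⁺ (Z=11), F⁻ (Z=9), O²⁻ (Z=8).
Largest to smallest: O²⁻ > F⁻ > Na⁺ > Mg²⁺.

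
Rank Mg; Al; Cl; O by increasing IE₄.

Cl, O, Mg, Al

After 3 electrons have been removed, what remains? Mg³⁺ is already 1 electron into the core; Al³⁺ is the bare [Ne] core; Cl³⁺ still has 4 valence electrons; O³⁺ still has 3 valence electrons.
Core electrons are held far more tightly than valence electrons, so Mg and Al top the IE_4 order.
Valence configurations: Cl³⁺ [Ne]3s²3p², O³⁺ [He]2s²2p¹.
Tabulated IE_4 (kJ/mol): Mg 10543, Al 11577, Cl 5159, O 7469.
Putting it together, IE_4: Cl < O < Mg < Al.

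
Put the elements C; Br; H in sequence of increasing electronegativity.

H is in period 1, group 1; C is in period 2, group 14; Br is in period 4, group 17.
Smaller atoms with higher effective nuclear charge are more electronegative.
These span different periods and groups, so the two trends combine.
C > H: the two effects oppose for this pair; the across-period effect wins (2.55 vs 2.20).
Br > C: period and group pull opposite ways; the across-period shift dominates (2.96 vs 2.55).
Tabulated electronegativity (Pauling): H 2.20, C 2.55, Br 2.96.
So from lowest to highest: H < C < Br.

H < C < Br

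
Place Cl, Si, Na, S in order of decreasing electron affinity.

Cl > S > Si > Na

Na is in period 3, group 1; Si is in period 3, group 14; S is in period 3, group 16; Cl is in period 3, group 17.
Electron affinity generally becomes more exothermic across a period toward the halogens and less exothermic down a group.
All lie in period 3, so electron affinity increases left to right.
So from highest to lowest: Cl > S > Si > Na.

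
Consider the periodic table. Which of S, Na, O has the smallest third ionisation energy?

S

Consider each +2 ion: S²⁺ still has 4 valence electrons; Na²⁺ is already 1 electron into the core; O²⁺ still has 4 valence electrons.
Pulling an electron out of a noble-gas core costs far more than removing a remaining valence electron, so Na sits at the high end of IE_3.
Valence configurations: S²⁺ [Ne]3s²3p², O²⁺ [He]2s²2p².
Tabulated IE_3 (kJ/mol): S 3357, Na 6910, O 5300.
Hence IE_3: S < O < Na.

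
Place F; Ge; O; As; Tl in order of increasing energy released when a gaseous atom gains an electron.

O is in period 2, group 16; F is in period 2, group 17; Ge is in period 4, group 14; As is in period 4, group 15; Tl is in period 6, group 13.
Adding an electron releases more energy for atoms nearer the top right (short of the noble gases).
Neither a single period nor a single group — weigh both effects.
As > Tl: relative to Tl, both the across-period and down-group shifts push As's electron affinity up.
Ge > As: this pair runs against the simple trend — see the exception note.
O > Ge: relative to Ge, both the across-period and down-group shifts push O's electron affinity up.
F > O: F lies to the right of O in period 2, so the across-period effect alone puts F higher.
Note the exception: Ge has a higher electron affinity than As, contrary to the simple trend — adding an electron to As's half-filled 4p³ is unfavourable, so Ge (4p²) has the more exothermic EA.
Approximate values (kJ/mol): O 141, F 328, Ge 119, As 78, Tl 19.
So from lowest to highest: Tl < As < Ge < O < F.

Tl, As, Ge, O, F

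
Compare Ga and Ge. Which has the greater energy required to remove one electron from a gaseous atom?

Ga is in period 4, group 13; Ge is in period 4, group 14.
Removing the outermost electron gets harder across a period and easier down a group.
All lie in period 4, so first ionization energy increases left to right.
So Ge has the greater energy required to remove one electron from a gaseous atom (Ge > Ga).

Ge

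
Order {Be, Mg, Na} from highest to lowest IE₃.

IE_3 is the cost of taking one more electron from the +2 cation: Be²⁺ is the bare [He] core; Mg²⁺ is the bare [Ne] core; Na²⁺ is already 1 electron into the core.
All of these are removing an electron from a noble-gas core or deeper; the smaller core (lower principal quantum number) is held far more tightly, and within a period the higher nuclear charge binds the same core more tightly.
Approximate IE_3 values (kJ/mol): Be 14849, Mg 7733, Na 6910.
Overall IE_3 order: Na < Mg < Be.

Be > Mg > Na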